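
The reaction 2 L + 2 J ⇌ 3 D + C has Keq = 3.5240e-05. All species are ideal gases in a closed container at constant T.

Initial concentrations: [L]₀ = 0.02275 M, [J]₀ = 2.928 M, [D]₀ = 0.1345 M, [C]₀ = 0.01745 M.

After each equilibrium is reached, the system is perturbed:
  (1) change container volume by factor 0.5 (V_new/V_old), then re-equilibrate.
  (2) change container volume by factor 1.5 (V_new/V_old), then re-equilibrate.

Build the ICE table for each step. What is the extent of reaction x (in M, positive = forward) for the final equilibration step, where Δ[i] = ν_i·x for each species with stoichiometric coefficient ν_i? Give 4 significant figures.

Q₀ = 0.009569 vs Keq = 3.5240e-05 ⇒ Q>K, reverse
Step 1:
                  L         J         D         C
  Initial   0.02275     2.928    0.1345   0.01745
  Change    0.03203   0.03203  -0.04805  -0.01602
  Equil     0.05478      2.96   0.08645  0.001434
  solve Keq expr → x = -0.01602; check Q = 3.5240e-05
Then change container volume by factor 0.5 (V_new/V_old).
Step 2:
                  L         J         D         C
  Initial    0.1096      5.92    0.1729  0.002868
  Change          0         0         0         0
  Equil      0.1096      5.92    0.1729  0.002868
  solve Keq expr → x = 0; check Q = 3.5240e-05
Then change container volume by factor 1.5 (V_new/V_old).
Step 3:
                  L         J         D         C
  Initial   0.07304     3.947    0.1153  0.001912
  Change          0         0         0         0
  Equil     0.07304     3.947    0.1153  0.001912
  solve Keq expr → x = 0; check Q = 3.5240e-05

x = 0 M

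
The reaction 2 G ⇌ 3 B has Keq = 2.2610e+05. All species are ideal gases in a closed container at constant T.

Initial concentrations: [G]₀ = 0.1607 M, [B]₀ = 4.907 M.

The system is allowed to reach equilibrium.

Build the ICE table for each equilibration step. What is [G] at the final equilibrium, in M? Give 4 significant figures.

Q₀ = 4575 vs Keq = 2.2610e+05 ⇒ Q<K, forward
Step 1:
                    G           B
  I            0.1607       4.907
  C           -0.1364      0.2046
  E            0.0243       5.112
  solve Keq expr → x = 0.0682; check Q = 2.2610e+05

[G]_eq = 0.0243 M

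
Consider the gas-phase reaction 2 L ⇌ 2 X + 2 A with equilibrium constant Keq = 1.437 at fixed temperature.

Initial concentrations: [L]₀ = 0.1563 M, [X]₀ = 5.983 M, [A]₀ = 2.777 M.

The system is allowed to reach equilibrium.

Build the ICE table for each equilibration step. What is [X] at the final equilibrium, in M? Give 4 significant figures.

[X]_eq = 3.896 M

Q₀ = 1.1300e+04 vs Keq = 1.437 ⇒ Q>K, reverse
Step 1:
                   L          X          A
  I           0.1563      5.983      2.777
  C            2.087     -2.087     -2.087
  E            2.243      3.896     0.6902
  solve Keq expr → x = -1.043; check Q = 1.437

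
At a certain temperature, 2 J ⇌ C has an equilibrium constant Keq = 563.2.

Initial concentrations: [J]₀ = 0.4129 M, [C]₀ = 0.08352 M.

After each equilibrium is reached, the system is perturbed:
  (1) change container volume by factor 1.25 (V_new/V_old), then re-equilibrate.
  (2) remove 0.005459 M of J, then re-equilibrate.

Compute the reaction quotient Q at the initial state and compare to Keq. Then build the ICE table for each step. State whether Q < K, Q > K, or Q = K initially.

Q₀ = 0.4899; Q < K (proceeds forward)

Q₀ = 0.4899 vs Keq = 563.2 ⇒ Q<K, forward
Step 1:
                    J           C
  I            0.4129     0.08352
  C           -0.3906      0.1953
  E           0.02225      0.2788
  solve Keq expr → x = 0.1953; check Q = 563.2
Then change container volume by factor 1.25 (V_new/V_old).
Step 2:
                    J           C
  I            0.0178      0.2231
  C          0.002055   -0.001028
  E           0.01986       0.222
  solve Keq expr → x = -0.001028; check Q = 563.2
Then remove 0.005459 M of J.
Step 3:
                    J           C
  I            0.0144       0.222
  C          0.005339    -0.00267
  E           0.01974      0.2194
  solve Keq expr → x = -0.00267; check Q = 563.2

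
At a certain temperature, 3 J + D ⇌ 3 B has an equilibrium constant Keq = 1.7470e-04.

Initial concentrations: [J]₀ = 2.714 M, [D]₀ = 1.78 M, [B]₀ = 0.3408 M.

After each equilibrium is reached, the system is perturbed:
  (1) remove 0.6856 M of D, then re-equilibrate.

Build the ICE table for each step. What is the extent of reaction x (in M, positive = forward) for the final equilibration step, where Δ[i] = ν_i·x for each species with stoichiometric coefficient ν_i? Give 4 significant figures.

Q₀ = 0.001112 vs Keq = 1.7470e-04 ⇒ Q>K, reverse
Step 1:
                  J         D         B
  init        2.714      1.78    0.3408
  Δ          0.1453   0.04845   -0.1453
  eq          2.859     1.828    0.1955
  solve Keq expr → x = -0.04845; check Q = 1.7470e-04
Then remove 0.6856 M of D.
Step 2:
                  J         D         B
  init        2.859     1.143    0.1955
  Δ         0.02637  0.008789  -0.02637
  eq          2.886     1.152    0.1691
  solve Keq expr → x = -0.008789; check Q = 1.7470e-04

x = -0.008789 M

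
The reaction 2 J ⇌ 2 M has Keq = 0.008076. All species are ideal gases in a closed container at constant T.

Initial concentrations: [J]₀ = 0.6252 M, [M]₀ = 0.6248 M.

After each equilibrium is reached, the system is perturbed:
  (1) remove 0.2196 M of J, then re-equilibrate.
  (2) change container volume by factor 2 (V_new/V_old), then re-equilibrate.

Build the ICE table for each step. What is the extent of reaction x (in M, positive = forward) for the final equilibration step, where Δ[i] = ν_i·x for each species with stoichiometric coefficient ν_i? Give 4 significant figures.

Q₀ = 0.9987 vs Keq = 0.008076 ⇒ Q>K, reverse
Step 1:
                   J          M
  init        0.6252     0.6248
  Δ           0.5217    -0.5217
  eq           1.147     0.1031
  solve Keq expr → x = -0.2609; check Q = 0.008076
Then remove 0.2196 M of J.
Step 2:
                   J          M
  init        0.9273     0.1031
  Δ          0.01811   -0.01811
  eq          0.9454    0.08496
  solve Keq expr → x = -0.009054; check Q = 0.008076
Then change container volume by factor 2 (V_new/V_old).
Step 3:
                   J          M
  init        0.4727    0.04248
  Δ                0          0
  eq          0.4727    0.04248
  solve Keq expr → x = 0; check Q = 0.008076

x = 0 M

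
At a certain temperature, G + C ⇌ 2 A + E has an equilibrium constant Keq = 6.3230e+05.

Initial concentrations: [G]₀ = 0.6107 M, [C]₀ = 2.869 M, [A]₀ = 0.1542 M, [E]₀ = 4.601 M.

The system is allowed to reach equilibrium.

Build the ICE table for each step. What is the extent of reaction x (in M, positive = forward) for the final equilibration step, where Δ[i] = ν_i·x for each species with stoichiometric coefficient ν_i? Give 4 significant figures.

x = 0.6107 M

Q₀ = 0.06244 vs Keq = 6.3230e+05 ⇒ Q<K, forward
Step 1:
                   G          C          A          E
  init        0.6107      2.869     0.1542      4.601
  Δ          -0.6107    -0.6107      1.221     0.6107
  eq      6.9063e-06      2.258      1.376      5.212
  solve Keq expr → x = 0.6107; check Q = 6.3230e+05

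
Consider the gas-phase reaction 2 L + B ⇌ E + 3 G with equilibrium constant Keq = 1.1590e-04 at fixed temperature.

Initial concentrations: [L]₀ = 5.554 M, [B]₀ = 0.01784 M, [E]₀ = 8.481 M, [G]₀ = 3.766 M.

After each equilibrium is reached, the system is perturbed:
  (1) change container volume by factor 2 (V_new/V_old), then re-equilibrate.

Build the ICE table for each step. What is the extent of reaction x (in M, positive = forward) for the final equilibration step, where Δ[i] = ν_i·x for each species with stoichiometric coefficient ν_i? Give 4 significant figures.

x = 0.00458 M

Q₀ = 823.2 vs Keq = 1.1590e-04 ⇒ Q>K, reverse
Step 1:
                  L         B         E         G
  I           5.554   0.01784     8.481     3.766
  C           2.439     1.219    -1.219    -3.658
  E           7.993     1.237     7.262     0.108
  solve Keq expr → x = -1.219; check Q = 1.1590e-04
Then change container volume by factor 2 (V_new/V_old).
Step 2:
                  L         B         E         G
  I           3.996    0.6186     3.631   0.05402
  C       -0.009161  -0.00458   0.00458   0.01374
  E           3.987     0.614     3.635   0.06777
  solve Keq expr → x = 0.00458; check Q = 1.1590e-04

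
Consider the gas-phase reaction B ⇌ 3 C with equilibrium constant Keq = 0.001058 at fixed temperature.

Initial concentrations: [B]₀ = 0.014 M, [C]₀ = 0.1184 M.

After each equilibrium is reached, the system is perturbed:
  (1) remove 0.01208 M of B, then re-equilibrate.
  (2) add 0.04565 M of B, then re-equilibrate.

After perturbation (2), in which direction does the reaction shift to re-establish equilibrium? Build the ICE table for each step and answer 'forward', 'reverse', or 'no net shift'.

Q₀ = 0.1186 vs Keq = 0.001058 ⇒ Q>K, reverse
Step 1:
                   B          C
  init         0.014     0.1184
  Δ          0.02769   -0.08307
  eq         0.04169    0.03533
  solve Keq expr → x = -0.02769; check Q = 0.001058
Then remove 0.01208 M of B.
Step 2:
                   B          C
  init       0.02961    0.03533
  Δ         0.001137   -0.00341
  eq         0.03075    0.03192
  solve Keq expr → x = -0.001137; check Q = 0.001058
Then add 0.04565 M of B.
Step 3:
                   B          C
  init        0.0764    0.03192
  Δ        -0.003545    0.01064
  eq         0.07285    0.04256
  solve Keq expr → x = 0.003545; check Q = 0.001058

Direction: forward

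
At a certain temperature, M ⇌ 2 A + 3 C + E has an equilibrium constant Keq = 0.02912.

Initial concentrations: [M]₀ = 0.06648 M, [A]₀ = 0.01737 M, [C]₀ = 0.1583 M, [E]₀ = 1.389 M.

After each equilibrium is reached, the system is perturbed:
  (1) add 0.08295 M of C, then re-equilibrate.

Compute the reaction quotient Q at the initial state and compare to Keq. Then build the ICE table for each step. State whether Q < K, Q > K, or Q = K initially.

Q₀ = 2.5007e-05; Q < K (proceeds forward)

Q₀ = 2.5007e-05 vs Keq = 0.02912 ⇒ Q<K, forward
Step 1:
                  M         A         C         E
  init      0.06648   0.01737    0.1583     1.389
  Δ        -0.04844   0.09689    0.1453   0.04844
  eq        0.01804    0.1143    0.3036     1.437
  solve Keq expr → x = 0.04844; check Q = 0.02912
Then add 0.08295 M of C.
Step 2:
                  M         A         C         E
  init      0.01804    0.1143    0.3866     1.437
  Δ        0.006647  -0.01329  -0.01994 -0.006647
  eq        0.02468     0.101    0.3666     1.431
  solve Keq expr → x = -0.006647; check Q = 0.02912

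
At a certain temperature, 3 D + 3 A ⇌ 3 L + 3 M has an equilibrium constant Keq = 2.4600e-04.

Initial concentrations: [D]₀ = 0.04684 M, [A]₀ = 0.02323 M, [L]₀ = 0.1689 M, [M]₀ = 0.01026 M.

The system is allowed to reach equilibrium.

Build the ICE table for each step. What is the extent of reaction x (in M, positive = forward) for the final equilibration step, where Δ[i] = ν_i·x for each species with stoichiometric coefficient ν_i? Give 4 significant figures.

Q₀ = 4.04 vs Keq = 2.4600e-04 ⇒ Q>K, reverse
Step 1:
                  D         A         L         M
  Initial   0.04684   0.02323    0.1689   0.01026
  Change   0.009534  0.009534 -0.009534 -0.009534
  Equil     0.05637   0.03276    0.1594 7.2620e-04
  solve Keq expr → x = -0.003178; check Q = 2.4600e-04

x = -0.003178 M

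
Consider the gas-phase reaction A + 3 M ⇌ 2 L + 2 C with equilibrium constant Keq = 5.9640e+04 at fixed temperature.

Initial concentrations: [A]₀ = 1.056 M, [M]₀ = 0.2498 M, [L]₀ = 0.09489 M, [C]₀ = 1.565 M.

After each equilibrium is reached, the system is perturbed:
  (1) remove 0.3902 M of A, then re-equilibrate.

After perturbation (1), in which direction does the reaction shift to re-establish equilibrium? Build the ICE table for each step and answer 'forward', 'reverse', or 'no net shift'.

Q₀ = 1.34 vs Keq = 5.9640e+04 ⇒ Q<K, forward
Step 1:
                  A         M         L         C
  I           1.056    0.2498   0.09489     1.565
  C        -0.07835    -0.235    0.1567    0.1567
  E          0.9777   0.01476    0.2516     1.722
  solve Keq expr → x = 0.07835; check Q = 5.9640e+04
Then remove 0.3902 M of A.
Step 2:
                  A         M         L         C
  I          0.5875   0.01476    0.2516     1.722
  C       8.7670e-04   0.00263 -0.001753 -0.001753
  E          0.5883   0.01739    0.2498      1.72
  solve Keq expr → x = -8.7670e-04; check Q = 5.9640e+04

Direction: reverse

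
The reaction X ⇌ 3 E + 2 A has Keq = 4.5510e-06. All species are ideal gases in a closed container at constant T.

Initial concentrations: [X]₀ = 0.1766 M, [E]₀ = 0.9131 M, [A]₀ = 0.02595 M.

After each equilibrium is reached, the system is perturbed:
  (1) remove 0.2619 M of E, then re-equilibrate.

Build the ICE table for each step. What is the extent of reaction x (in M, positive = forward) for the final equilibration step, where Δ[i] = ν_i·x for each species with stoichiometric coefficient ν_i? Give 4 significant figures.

x = 3.9442e-04 M

Q₀ = 0.002903 vs Keq = 4.5510e-06 ⇒ Q>K, reverse
Step 1:
                    X           E           A
  I            0.1766      0.9131     0.02595
  C           0.01241    -0.03723    -0.02482
  E             0.189      0.8759    0.001131
  solve Keq expr → x = -0.01241; check Q = 4.5510e-06
Then remove 0.2619 M of E.
Step 2:
                    X           E           A
  I             0.189       0.614    0.001131
  C       -3.9442e-04    0.001183  7.8883e-04
  E            0.1886      0.6152     0.00192
  solve Keq expr → x = 3.9442e-04; check Q = 4.5510e-06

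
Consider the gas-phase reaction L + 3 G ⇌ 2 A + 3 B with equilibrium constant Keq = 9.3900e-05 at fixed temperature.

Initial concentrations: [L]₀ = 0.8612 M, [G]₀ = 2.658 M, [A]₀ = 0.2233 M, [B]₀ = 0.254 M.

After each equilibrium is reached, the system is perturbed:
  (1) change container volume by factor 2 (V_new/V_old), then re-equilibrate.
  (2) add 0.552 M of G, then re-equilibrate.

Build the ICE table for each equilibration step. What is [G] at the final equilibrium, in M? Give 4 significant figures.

[G]_eq = 1.804 M

Q₀ = 5.0525e-05 vs Keq = 9.3900e-05 ⇒ Q<K, forward
Step 1:
                  L         G         A         B
  I          0.8612     2.658    0.2233     0.254
  C        -0.01129  -0.03386   0.02258   0.03386
  E          0.8499     2.624    0.2459    0.2879
  solve Keq expr → x = 0.01129; check Q = 9.3900e-05
Then change container volume by factor 2 (V_new/V_old).
Step 2:
                  L         G         A         B
  I           0.425     1.312    0.1229    0.1439
  C       -0.007041  -0.02112   0.01408   0.02112
  E          0.4179     1.291     0.137    0.1651
  solve Keq expr → x = 0.007041; check Q = 9.3900e-05
Then add 0.552 M of G.
Step 3:
                  L         G         A         B
  I          0.4179     1.843     0.137    0.1651
  C        -0.01285  -0.03854    0.0257   0.03854
  E          0.4051     1.804    0.1627    0.2036
  solve Keq expr → x = 0.01285; check Q = 9.3900e-05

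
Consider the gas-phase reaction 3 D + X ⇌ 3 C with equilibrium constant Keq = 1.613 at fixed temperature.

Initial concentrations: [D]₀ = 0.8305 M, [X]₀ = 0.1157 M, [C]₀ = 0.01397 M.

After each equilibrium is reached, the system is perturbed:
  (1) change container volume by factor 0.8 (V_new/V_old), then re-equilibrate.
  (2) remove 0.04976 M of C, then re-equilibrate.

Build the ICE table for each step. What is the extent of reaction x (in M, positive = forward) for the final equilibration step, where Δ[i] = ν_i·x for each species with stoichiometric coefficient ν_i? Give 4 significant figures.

x = 0.007562 M

Q₀ = 4.1137e-05 vs Keq = 1.613 ⇒ Q<K, forward
Step 1:
                  D         X         C
  init       0.8305    0.1157   0.01397
  Δ         -0.2276  -0.07585    0.2276
  eq         0.6029   0.03985    0.2415
  solve Keq expr → x = 0.07585; check Q = 1.613
Then change container volume by factor 0.8 (V_new/V_old).
Step 2:
                  D         X         C
  init       0.7537   0.04981    0.3019
  Δ        -0.01077  -0.00359   0.01077
  eq         0.7429   0.04622    0.3127
  solve Keq expr → x = 0.00359; check Q = 1.613
Then remove 0.04976 M of C.
Step 3:
                  D         X         C
  init       0.7429   0.04622    0.2629
  Δ        -0.02269 -0.007562   0.02269
  eq         0.7202   0.03866    0.2856
  solve Keq expr → x = 0.007562; check Q = 1.613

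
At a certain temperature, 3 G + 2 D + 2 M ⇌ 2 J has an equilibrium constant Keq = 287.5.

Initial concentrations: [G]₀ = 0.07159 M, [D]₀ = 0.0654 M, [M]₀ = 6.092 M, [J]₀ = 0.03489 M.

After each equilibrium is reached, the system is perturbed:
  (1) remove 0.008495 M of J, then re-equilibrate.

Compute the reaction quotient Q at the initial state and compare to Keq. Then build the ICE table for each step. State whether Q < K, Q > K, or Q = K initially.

Q₀ = 20.9; Q < K (proceeds forward)

Q₀ = 20.9 vs Keq = 287.5 ⇒ Q<K, forward
Step 1:
                   G          D          M          J
  Initial    0.07159     0.0654      6.092    0.03489
  Change    -0.02464   -0.01643   -0.01643    0.01643
  Equil      0.04695    0.04897      6.076    0.05132
  solve Keq expr → x = 0.008214; check Q = 287.5
Then remove 0.008495 M of J.
Step 2:
                   G          D          M          J
  Initial    0.04695    0.04897      6.076    0.04282
  Change   -0.002909  -0.001939  -0.001939   0.001939
  Equil      0.04404    0.04703      6.074    0.04476
  solve Keq expr → x = 9.6967e-04; check Q = 287.5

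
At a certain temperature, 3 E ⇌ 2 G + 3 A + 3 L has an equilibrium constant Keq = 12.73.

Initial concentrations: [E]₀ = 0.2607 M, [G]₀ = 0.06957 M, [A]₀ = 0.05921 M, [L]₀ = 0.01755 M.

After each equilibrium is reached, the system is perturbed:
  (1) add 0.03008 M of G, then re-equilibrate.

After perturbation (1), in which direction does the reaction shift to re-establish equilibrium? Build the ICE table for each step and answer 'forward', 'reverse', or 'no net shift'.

Q₀ = 3.0650e-10 vs Keq = 12.73 ⇒ Q<K, forward
Step 1:
                   E          G          A          L
  init        0.2607    0.06957    0.05921    0.01755
  Δ          -0.2475      0.165     0.2475     0.2475
  eq         0.01324     0.2345     0.3067      0.265
  solve Keq expr → x = 0.08249; check Q = 12.73
Then add 0.03008 M of G.
Step 2:
                   E          G          A          L
  init       0.01324     0.2646     0.3067      0.265
  Δ       9.8597e-04 -6.5732e-04 -9.8597e-04 -9.8597e-04
  eq         0.01422      0.264     0.3057      0.264
  solve Keq expr → x = -3.2866e-04; check Q = 12.73

Direction: reverse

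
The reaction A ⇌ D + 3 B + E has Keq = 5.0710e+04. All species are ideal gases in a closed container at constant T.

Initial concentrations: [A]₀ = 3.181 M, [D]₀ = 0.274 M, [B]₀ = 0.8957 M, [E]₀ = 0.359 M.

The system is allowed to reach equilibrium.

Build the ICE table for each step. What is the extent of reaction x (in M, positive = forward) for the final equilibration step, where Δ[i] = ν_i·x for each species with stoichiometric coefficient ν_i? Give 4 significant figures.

x = 2.978 M

Q₀ = 0.02222 vs Keq = 5.0710e+04 ⇒ Q<K, forward
Step 1:
                   A          D          B          E
  init         3.181      0.274     0.8957      0.359
  Δ           -2.978      2.978      8.933      2.978
  eq          0.2032      3.252      9.829      3.337
  solve Keq expr → x = 2.978; check Q = 5.0710e+04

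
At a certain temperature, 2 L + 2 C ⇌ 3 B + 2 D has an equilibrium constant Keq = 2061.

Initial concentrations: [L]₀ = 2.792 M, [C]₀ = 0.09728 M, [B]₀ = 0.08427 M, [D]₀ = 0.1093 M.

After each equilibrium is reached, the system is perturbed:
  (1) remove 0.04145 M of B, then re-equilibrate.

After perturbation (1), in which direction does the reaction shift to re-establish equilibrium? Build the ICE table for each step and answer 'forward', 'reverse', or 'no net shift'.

Direction: forward

Q₀ = 9.6913e-05 vs Keq = 2061 ⇒ Q<K, forward
Step 1:
                   L          C          B          D
  init         2.792    0.09728    0.08427     0.1093
  Δ         -0.09709   -0.09709     0.1456    0.09709
  eq           2.695 1.8597e-04     0.2299     0.2064
  solve Keq expr → x = 0.04855; check Q = 2061
Then remove 0.04145 M of B.
Step 2:
                   L          C          B          D
  init         2.695 1.8597e-04     0.1885     0.2064
  Δ       -4.7840e-05 -4.7840e-05 7.1760e-05 4.7840e-05
  eq           2.695 1.3813e-04     0.1885     0.2064
  solve Keq expr → x = 2.3920e-05; check Q = 2061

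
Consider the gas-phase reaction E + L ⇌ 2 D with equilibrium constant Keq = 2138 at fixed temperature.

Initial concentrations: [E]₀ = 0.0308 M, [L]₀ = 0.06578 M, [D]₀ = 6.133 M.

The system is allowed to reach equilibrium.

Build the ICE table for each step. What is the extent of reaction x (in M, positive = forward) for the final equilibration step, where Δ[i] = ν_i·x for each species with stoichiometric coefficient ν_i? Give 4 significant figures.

Q₀ = 1.8565e+04 vs Keq = 2138 ⇒ Q>K, reverse
Step 1:
                   E          L          D
  I           0.0308    0.06578      6.133
  C          0.08198    0.08198     -0.164
  E           0.1128     0.1478      5.969
  solve Keq expr → x = -0.08198; check Q = 2138

x = -0.08198 M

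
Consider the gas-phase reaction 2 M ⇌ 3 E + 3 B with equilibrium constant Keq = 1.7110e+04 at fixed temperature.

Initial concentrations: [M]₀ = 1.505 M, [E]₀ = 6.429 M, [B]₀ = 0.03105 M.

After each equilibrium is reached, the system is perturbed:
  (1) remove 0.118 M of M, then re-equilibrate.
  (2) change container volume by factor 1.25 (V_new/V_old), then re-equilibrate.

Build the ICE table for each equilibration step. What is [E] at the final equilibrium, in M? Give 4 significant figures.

[E]_eq = 6.499 M

Q₀ = 0.003512 vs Keq = 1.7110e+04 ⇒ Q<K, forward
Step 1:
                   M          E          B
  I            1.505      6.429    0.03105
  C           -1.114      1.671      1.671
  E           0.3912        8.1      1.702
  solve Keq expr → x = 0.5569; check Q = 1.7110e+04
Then remove 0.118 M of M.
Step 2:
                   M          E          B
  I           0.2732        8.1      1.702
  C          0.07344    -0.1102    -0.1102
  E           0.3467       7.99      1.592
  solve Keq expr → x = -0.03672; check Q = 1.7110e+04
Then change container volume by factor 1.25 (V_new/V_old).
Step 3:
                   M          E          B
  I           0.2773      6.392      1.273
  C         -0.07177     0.1077     0.1077
  E           0.2056      6.499      1.381
  solve Keq expr → x = 0.03589; check Q = 1.7110e+04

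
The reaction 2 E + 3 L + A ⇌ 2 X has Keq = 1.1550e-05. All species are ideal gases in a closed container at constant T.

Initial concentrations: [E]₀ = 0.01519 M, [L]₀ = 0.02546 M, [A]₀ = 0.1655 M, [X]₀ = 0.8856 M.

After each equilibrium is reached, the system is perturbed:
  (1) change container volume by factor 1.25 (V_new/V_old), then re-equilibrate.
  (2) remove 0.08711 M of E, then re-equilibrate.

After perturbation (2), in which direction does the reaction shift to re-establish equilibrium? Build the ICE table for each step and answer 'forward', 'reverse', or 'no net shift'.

Q₀ = 1.2445e+09 vs Keq = 1.1550e-05 ⇒ Q>K, reverse
Step 1:
                   E          L          A          X
  I          0.01519    0.02546     0.1655     0.8856
  C           0.8819      1.323     0.4409    -0.8819
  E           0.8971      1.348     0.6064   0.003717
  solve Keq expr → x = -0.4409; check Q = 1.1550e-05
Then change container volume by factor 1.25 (V_new/V_old).
Step 2:
                   E          L          A          X
  I           0.7177      1.079     0.4852   0.002974
  C         0.001062   0.001594 5.3120e-04  -0.001062
  E           0.7187       1.08     0.4857   0.001911
  solve Keq expr → x = -5.3120e-04; check Q = 1.1550e-05
Then remove 0.08711 M of E.
Step 3:
                   E          L          A          X
  I           0.6316       1.08     0.4857   0.001911
  C       2.3002e-04 3.4503e-04 1.1501e-04 -2.3002e-04
  E           0.6318      1.081     0.4858   0.001681
  solve Keq expr → x = -1.1501e-04; check Q = 1.1550e-05

Direction: reverse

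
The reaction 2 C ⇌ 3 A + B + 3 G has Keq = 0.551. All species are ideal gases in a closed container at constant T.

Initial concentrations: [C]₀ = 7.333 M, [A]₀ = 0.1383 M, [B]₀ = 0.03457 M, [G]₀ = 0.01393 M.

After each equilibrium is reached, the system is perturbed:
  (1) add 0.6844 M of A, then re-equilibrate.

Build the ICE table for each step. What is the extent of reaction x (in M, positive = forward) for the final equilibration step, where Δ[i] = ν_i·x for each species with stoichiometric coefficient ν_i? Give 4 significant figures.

Q₀ = 4.5968e-12 vs Keq = 0.551 ⇒ Q<K, forward
Step 1:
                   C          A          B          G
  Initial      7.333     0.1383    0.03457    0.01393
  Change      -1.153      1.729     0.5763      1.729
  Equil         6.18      1.867     0.6109      1.743
  solve Keq expr → x = 0.5763; check Q = 0.551
Then add 0.6844 M of A.
Step 2:
                   C          A          B          G
  Initial       6.18      2.552     0.6109      1.743
  Change      0.1607    -0.2411   -0.08037    -0.2411
  Equil        6.341       2.31     0.5305      1.502
  solve Keq expr → x = -0.08037; check Q = 0.551

x = -0.08037 M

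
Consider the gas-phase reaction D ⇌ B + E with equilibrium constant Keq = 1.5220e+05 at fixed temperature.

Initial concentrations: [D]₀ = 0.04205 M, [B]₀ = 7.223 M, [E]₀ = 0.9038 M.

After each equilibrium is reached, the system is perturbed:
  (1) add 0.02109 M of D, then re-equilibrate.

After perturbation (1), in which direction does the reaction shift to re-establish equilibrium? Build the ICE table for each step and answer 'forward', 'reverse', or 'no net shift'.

Q₀ = 155.2 vs Keq = 1.5220e+05 ⇒ Q<K, forward
Step 1:
                  D         B         E
  Initial   0.04205     7.223    0.9038
  Change     -0.042     0.042     0.042
  Equil   4.5146e-05     7.265    0.9458
  solve Keq expr → x = 0.042; check Q = 1.5220e+05
Then add 0.02109 M of D.
Step 2:
                  D         B         E
  Initial   0.02114     7.265    0.9458
  Change   -0.02109   0.02109   0.02109
  Equil   4.6287e-05     7.286    0.9669
  solve Keq expr → x = 0.02109; check Q = 1.5220e+05

Direction: forward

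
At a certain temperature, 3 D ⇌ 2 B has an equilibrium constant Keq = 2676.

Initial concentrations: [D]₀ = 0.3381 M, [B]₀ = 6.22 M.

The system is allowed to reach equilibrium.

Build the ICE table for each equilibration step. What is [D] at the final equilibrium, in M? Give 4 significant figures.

[D]_eq = 0.2452 M

Q₀ = 1001 vs Keq = 2676 ⇒ Q<K, forward
Step 1:
                  D         B
  I          0.3381      6.22
  C        -0.09287   0.06192
  E          0.2452     6.282
  solve Keq expr → x = 0.03096; check Q = 2676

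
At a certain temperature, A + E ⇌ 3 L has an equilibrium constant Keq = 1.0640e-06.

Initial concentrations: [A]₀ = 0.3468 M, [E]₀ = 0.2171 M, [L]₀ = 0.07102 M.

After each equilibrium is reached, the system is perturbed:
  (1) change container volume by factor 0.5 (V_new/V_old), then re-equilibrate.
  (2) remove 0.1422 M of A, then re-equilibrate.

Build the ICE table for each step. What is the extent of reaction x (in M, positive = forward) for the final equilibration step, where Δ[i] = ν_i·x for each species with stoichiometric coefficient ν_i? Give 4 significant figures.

x = -1.6515e-04 M

Q₀ = 0.004758 vs Keq = 1.0640e-06 ⇒ Q>K, reverse
Step 1:
                   A          E          L
  I           0.3468     0.2171    0.07102
  C          0.02216    0.02216   -0.06647
  E            0.369     0.2393   0.004546
  solve Keq expr → x = -0.02216; check Q = 1.0640e-06
Then change container volume by factor 0.5 (V_new/V_old).
Step 2:
                   A          E          L
  I           0.7379     0.4785   0.009091
  C       6.2345e-04 6.2345e-04   -0.00187
  E           0.7385     0.4791   0.007221
  solve Keq expr → x = -6.2345e-04; check Q = 1.0640e-06
Then remove 0.1422 M of A.
Step 3:
                   A          E          L
  I           0.5963     0.4791   0.007221
  C       1.6515e-04 1.6515e-04 -4.9545e-04
  E           0.5965     0.4793   0.006725
  solve Keq expr → x = -1.6515e-04; check Q = 1.0640e-06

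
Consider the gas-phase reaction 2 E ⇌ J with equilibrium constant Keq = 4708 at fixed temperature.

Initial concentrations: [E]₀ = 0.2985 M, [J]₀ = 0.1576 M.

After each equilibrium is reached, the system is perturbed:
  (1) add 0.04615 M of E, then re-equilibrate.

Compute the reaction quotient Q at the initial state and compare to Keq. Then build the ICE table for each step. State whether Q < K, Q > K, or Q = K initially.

Q₀ = 1.769 vs Keq = 4708 ⇒ Q<K, forward
Step 1:
                   E          J
  I           0.2985     0.1576
  C          -0.2905     0.1452
  E          0.00802     0.3028
  solve Keq expr → x = 0.1452; check Q = 4708
Then add 0.04615 M of E.
Step 2:
                   E          J
  I          0.05417     0.3028
  C         -0.04585    0.02293
  E         0.008318     0.3258
  solve Keq expr → x = 0.02293; check Q = 4708

Q₀ = 1.769; Q < K (proceeds forward)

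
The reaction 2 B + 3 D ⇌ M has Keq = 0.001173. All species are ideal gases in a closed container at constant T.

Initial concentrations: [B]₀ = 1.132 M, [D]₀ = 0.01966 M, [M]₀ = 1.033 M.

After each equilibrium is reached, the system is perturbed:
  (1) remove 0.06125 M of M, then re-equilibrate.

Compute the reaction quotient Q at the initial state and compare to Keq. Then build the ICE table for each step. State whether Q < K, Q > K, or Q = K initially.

Q₀ = 1.0609e+05; Q > K (proceeds reverse)

Q₀ = 1.0609e+05 vs Keq = 0.001173 ⇒ Q>K, reverse
Step 1:
                   B          D          M
  Initial      1.132    0.01966      1.033
  Change       1.726      2.589     -0.863
  Equil        2.858      2.609       0.17
  solve Keq expr → x = -0.863; check Q = 0.001173
Then remove 0.06125 M of M.
Step 2:
                   B          D          M
  Initial      2.858      2.609     0.1088
  Change    -0.06914    -0.1037    0.03457
  Equil        2.789      2.505     0.1434
  solve Keq expr → x = 0.03457; check Q = 0.001173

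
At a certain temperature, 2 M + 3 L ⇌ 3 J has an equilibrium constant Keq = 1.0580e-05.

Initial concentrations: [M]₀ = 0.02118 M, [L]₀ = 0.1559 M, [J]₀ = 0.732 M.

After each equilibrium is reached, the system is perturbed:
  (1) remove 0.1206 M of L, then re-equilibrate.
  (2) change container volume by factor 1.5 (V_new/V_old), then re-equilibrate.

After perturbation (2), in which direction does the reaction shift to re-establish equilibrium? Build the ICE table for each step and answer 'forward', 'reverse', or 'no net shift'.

Q₀ = 2.3075e+05 vs Keq = 1.0580e-05 ⇒ Q>K, reverse
Step 1:
                    M           L           J
  I           0.02118      0.1559       0.732
  C            0.4799      0.7199     -0.7199
  E            0.5011      0.8758     0.01213
  solve Keq expr → x = -0.24; check Q = 1.0580e-05
Then remove 0.1206 M of L.
Step 2:
                    M           L           J
  I            0.5011      0.7552     0.01213
  C          0.001088    0.001632   -0.001632
  E            0.5022      0.7568      0.0105
  solve Keq expr → x = -5.4417e-04; check Q = 1.0580e-05
Then change container volume by factor 1.5 (V_new/V_old).
Step 3:
                    M           L           J
  I            0.3348      0.5045    0.006998
  C          0.001086    0.001629   -0.001629
  E            0.3359      0.5062    0.005369
  solve Keq expr → x = -5.4289e-04; check Q = 1.0580e-05

Direction: reverse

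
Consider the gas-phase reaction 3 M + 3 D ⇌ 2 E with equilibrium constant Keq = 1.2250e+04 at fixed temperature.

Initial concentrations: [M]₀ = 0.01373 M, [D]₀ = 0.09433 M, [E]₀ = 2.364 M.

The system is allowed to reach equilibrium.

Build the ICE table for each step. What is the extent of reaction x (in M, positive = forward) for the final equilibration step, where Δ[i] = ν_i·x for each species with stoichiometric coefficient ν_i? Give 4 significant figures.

Q₀ = 2.5724e+09 vs Keq = 1.2250e+04 ⇒ Q>K, reverse
Step 1:
                    M           D           E
  I           0.01373     0.09433       2.364
  C            0.2205      0.2205      -0.147
  E            0.2343      0.3149       2.217
  solve Keq expr → x = -0.07351; check Q = 1.2250e+04

x = -0.07351 M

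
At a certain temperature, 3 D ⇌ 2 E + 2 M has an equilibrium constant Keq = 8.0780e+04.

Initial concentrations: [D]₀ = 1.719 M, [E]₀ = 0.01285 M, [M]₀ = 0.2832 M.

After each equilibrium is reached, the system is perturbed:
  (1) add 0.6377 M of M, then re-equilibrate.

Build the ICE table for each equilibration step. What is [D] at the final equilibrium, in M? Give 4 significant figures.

[D]_eq = 0.04041 M

Q₀ = 2.6071e-06 vs Keq = 8.0780e+04 ⇒ Q<K, forward
Step 1:
                  D         E         M
  Initial     1.719   0.01285    0.2832
  Change     -1.687     1.125     1.125
  Equil     0.03167     1.138     1.408
  solve Keq expr → x = 0.5624; check Q = 8.0780e+04
Then add 0.6377 M of M.
Step 2:
                  D         E         M
  Initial   0.03167     1.138     2.046
  Change   0.008741 -0.005827 -0.005827
  Equil     0.04041     1.132      2.04
  solve Keq expr → x = -0.002914; check Q = 8.0780e+04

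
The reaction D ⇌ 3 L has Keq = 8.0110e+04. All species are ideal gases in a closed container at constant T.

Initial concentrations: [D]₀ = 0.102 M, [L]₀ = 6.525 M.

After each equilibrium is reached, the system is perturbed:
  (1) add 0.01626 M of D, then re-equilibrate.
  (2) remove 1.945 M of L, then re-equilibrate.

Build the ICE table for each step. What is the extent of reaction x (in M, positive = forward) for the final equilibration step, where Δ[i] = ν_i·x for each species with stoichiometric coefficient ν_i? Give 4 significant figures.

Q₀ = 2724 vs Keq = 8.0110e+04 ⇒ Q<K, forward
Step 1:
                   D          L
  Initial      0.102      6.525
  Change    -0.09804     0.2941
  Equil     0.003958      6.819
  solve Keq expr → x = 0.09804; check Q = 8.0110e+04
Then add 0.01626 M of D.
Step 2:
                   D          L
  Initial    0.02022      6.819
  Change    -0.01617    0.04852
  Equil     0.004043      6.868
  solve Keq expr → x = 0.01617; check Q = 8.0110e+04
Then remove 1.945 M of L.
Step 3:
                   D          L
  Initial   0.004043      4.923
  Change   -0.002547   0.007642
  Equil     0.001496       4.93
  solve Keq expr → x = 0.002547; check Q = 8.0110e+04

x = 0.002547 M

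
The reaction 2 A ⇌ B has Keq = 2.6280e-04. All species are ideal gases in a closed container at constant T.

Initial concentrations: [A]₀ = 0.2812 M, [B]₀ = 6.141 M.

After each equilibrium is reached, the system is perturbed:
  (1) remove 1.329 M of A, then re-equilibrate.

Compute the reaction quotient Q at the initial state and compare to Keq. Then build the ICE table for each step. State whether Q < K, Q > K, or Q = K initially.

Q₀ = 77.66; Q > K (proceeds reverse)

Q₀ = 77.66 vs Keq = 2.6280e-04 ⇒ Q>K, reverse
Step 1:
                  A         B
  init       0.2812     6.141
  Δ            12.2      -6.1
  eq          12.48   0.04094
  solve Keq expr → x = -6.1; check Q = 2.6280e-04
Then remove 1.329 M of A.
Step 2:
                  A         B
  init        11.15   0.04094
  Δ         0.01632 -0.008159
  eq          11.17   0.03278
  solve Keq expr → x = -0.008159; check Q = 2.6280e-04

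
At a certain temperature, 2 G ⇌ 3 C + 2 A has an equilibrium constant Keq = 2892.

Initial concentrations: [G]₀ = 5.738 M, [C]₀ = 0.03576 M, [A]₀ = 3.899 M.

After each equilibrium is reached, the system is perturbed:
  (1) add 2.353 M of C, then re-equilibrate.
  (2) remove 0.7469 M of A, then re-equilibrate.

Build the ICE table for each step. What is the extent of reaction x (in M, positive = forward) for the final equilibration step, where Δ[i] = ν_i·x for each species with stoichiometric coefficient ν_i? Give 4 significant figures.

Q₀ = 2.1114e-05 vs Keq = 2892 ⇒ Q<K, forward
Step 1:
                   G          C          A
  I            5.738    0.03576      3.899
  C           -3.786      5.679      3.786
  E            1.952      5.715      7.685
  solve Keq expr → x = 1.893; check Q = 2892
Then add 2.353 M of C.
Step 2:
                   G          C          A
  I            1.952      8.068      7.685
  C           0.5888    -0.8832    -0.5888
  E            2.541      7.184      7.096
  solve Keq expr → x = -0.2944; check Q = 2892
Then remove 0.7469 M of A.
Step 3:
                   G          C          A
  I            2.541      7.184      6.349
  C           -0.128      0.192      0.128
  E            2.413      7.376      6.477
  solve Keq expr → x = 0.06401; check Q = 2892

x = 0.06401 M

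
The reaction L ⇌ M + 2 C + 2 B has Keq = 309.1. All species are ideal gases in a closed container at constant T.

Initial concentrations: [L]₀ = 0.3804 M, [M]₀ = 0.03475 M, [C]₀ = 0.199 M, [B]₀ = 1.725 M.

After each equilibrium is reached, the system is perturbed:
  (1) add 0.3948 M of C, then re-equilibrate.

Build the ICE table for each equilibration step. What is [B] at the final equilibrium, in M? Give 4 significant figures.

Q₀ = 0.01076 vs Keq = 309.1 ⇒ Q<K, forward
Step 1:
                   L          M          C          B
  I           0.3804    0.03475      0.199      1.725
  C          -0.3732     0.3732     0.7464     0.7464
  E         0.007205     0.4079     0.9454      2.471
  solve Keq expr → x = 0.3732; check Q = 309.1
Then add 0.3948 M of C.
Step 2:
                   L          M          C          B
  I         0.007205     0.4079       1.34      2.471
  C         0.006611  -0.006611   -0.01322   -0.01322
  E          0.01382     0.4013      1.327      2.458
  solve Keq expr → x = -0.006611; check Q = 309.1

[B]_eq = 2.458 M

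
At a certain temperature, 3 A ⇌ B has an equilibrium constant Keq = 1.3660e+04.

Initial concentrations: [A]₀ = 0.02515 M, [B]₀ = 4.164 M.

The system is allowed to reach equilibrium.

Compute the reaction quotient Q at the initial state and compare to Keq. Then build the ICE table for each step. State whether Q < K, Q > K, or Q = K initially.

Q₀ = 2.6176e+05 vs Keq = 1.3660e+04 ⇒ Q>K, reverse
Step 1:
                   A          B
  init       0.02515      4.164
  Δ          0.04208   -0.01403
  eq         0.06723       4.15
  solve Keq expr → x = -0.01403; check Q = 1.3660e+04

Q₀ = 2.6176e+05; Q > K (proceeds reverse)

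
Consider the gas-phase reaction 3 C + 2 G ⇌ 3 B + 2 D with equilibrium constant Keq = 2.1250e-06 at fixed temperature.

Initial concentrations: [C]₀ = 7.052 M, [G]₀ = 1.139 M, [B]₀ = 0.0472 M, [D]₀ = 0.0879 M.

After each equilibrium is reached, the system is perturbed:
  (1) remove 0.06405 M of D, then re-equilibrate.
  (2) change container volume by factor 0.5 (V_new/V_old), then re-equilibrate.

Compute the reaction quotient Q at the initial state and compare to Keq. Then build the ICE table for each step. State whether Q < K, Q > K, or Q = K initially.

Q₀ = 1.7857e-09 vs Keq = 2.1250e-06 ⇒ Q<K, forward
Step 1:
                   C          G          B          D
  I            7.052      1.139     0.0472     0.0879
  C          -0.1967    -0.1311     0.1967     0.1311
  E            6.855      1.008     0.2439      0.219
  solve Keq expr → x = 0.06555; check Q = 2.1250e-06
Then remove 0.06405 M of D.
Step 2:
                   C          G          B          D
  I            6.855      1.008     0.2439      0.155
  C         -0.03236   -0.02157    0.03236    0.02157
  E            6.823     0.9863     0.2762     0.1765
  solve Keq expr → x = 0.01079; check Q = 2.1250e-06
Then change container volume by factor 0.5 (V_new/V_old).
Step 3:
                   C          G          B          D
  I            13.65      1.973     0.5524      0.353
  C                0          0          0          0
  E            13.65      1.973     0.5524      0.353
  solve Keq expr → x = 0; check Q = 2.1250e-06

Q₀ = 1.7857e-09; Q < K (proceeds forward)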